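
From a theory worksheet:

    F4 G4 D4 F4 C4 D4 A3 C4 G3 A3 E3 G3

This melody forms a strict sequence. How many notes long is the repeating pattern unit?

4

There are 12 notes; a 4-note unit gives 3 cells:
F4 G4 D4 F4 | C4 D4 A3 C4 | G3 A3 E3 G3
Each cell is the previous one down a 4th — so the unit is 4 notes.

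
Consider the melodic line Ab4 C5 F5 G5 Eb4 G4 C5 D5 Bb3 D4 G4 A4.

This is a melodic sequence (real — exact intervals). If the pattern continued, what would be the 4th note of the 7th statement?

C#3

Grouping in 4s, the 4th note of each cell is G5, D5, A4.
Extending down a 4th: E4 → B3 → F#3 → C#3.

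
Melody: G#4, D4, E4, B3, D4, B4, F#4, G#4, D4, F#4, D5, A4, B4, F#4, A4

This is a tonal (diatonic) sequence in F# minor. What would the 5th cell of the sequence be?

The 5-note cells begin on G#4, B4, D5 — each up a 3rd from the last.
Continuing the starts: F#5 → A5.
From A5 the diatonic shape gives A5 E5 F#5 C#5 E5.

A5 E5 F#5 C#5 E5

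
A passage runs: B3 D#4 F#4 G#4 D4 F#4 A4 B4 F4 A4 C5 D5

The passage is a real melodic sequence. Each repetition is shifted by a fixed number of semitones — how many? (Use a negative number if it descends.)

Unit = 4 notes; the statements start on B3, D4, F4, moving up a 3rd each time.
Counting half-steps from B3 to D4: 3.

3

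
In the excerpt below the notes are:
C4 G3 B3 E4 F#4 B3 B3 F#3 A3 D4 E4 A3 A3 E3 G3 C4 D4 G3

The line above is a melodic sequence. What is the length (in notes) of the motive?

Try groups of 6 (3 cells in 18 notes):
C4 G3 B3 E4 F#4 B3 | B3 F#3 A3 D4 E4 A3 | A3 E3 G3 C4 D4 G3
Every group is a transposition down a 2nd of the one before; no shorter unit works.

6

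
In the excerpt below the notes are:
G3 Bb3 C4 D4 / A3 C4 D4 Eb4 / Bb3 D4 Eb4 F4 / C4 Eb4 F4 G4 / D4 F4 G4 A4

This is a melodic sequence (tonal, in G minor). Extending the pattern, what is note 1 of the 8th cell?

G4

With 4-note cells, note 1 of each statement runs G3, A3, Bb3, C4, D4.
Extending up a 2nd: Eb4 → F4 → G4.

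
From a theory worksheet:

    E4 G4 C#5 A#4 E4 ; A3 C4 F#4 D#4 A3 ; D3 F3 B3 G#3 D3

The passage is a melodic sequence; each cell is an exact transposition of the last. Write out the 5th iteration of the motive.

C2 Eb2 A2 F#2 C2

Taking 5-note groups, the heads are E4, A3, D3: the pattern moves down a 5th.
Carrying on: G2 → C2.
So cell 5 is C2 Eb2 A2 F#2 C2.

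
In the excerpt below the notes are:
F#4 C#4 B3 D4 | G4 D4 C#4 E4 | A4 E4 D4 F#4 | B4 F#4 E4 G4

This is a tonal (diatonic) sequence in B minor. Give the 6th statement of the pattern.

D5 A4 G4 B4

The 4-note cells begin on F#4, G4, A4, B4 — each up a 2nd from the last.
Continuing the starts: C#5 → D5.
So cell 6 is D5 A4 G4 B4.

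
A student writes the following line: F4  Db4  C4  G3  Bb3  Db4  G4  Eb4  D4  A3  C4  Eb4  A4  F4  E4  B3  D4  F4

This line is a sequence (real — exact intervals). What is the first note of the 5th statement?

C#5

Taking 6-note groups, the heads are F4, G4, A4: the pattern moves up a 2nd.
Continuing: B4 → C#5. Statement 5 starts on C#5.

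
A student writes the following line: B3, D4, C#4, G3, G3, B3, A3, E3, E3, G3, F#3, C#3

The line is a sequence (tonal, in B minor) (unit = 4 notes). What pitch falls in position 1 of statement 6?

F#2

Grouping in 4s, the 1st note of each cell is B3, G3, E3.
Carrying that down a 3rd forward: C#3 → A2 → F#2.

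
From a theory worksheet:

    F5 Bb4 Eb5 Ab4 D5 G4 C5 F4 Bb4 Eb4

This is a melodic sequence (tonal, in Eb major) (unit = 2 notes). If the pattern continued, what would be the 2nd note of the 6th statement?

Grouping in 2s, the 2nd note of each cell is Bb4, Ab4, G4, F4, Eb4.
Each moves down a 2nd; the next is D4.

D4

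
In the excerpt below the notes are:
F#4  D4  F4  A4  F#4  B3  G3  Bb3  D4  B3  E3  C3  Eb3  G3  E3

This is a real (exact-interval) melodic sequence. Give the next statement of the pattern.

Taking 5-note groups, the heads are F#4, B3, E3: the pattern moves down a 5th.
So cell 4 is A2 F2 Ab2 C3 A2.

A2 F2 Ab2 C3 A2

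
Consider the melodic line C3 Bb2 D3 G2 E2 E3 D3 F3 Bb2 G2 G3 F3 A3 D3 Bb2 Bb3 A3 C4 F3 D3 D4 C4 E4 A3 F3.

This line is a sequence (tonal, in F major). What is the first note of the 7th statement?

Taking 5-note groups, the heads are C3, E3, G3, Bb3, D4: the pattern moves up a 3rd.
Continuing: F4 → A4. Statement 7 starts on A4.

A4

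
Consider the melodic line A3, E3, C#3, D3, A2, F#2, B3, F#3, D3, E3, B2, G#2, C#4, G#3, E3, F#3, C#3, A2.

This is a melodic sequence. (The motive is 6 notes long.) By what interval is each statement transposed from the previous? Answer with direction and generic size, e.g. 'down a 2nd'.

Unit = 6 notes; the statements start on A3, B3, C#4, moving up a 2nd each time.
From A3 to B3: up a 2nd.

up a 2nd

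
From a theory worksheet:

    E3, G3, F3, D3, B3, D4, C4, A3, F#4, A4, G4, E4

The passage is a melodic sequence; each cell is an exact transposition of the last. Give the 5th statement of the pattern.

G#5 B5 A5 F#5

With a 4-note motive the entries are E3, B3, F#4, each up a 5th from the previous.
Extending up a 5th: C#5 → G#5.
From G#5 the exact shape gives G#5 B5 A5 F#5.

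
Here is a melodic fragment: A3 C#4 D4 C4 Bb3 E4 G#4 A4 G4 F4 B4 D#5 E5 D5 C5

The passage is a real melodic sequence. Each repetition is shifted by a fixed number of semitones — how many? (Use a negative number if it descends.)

The 5-note cells begin on A3, E4, B4 — each up a 5th from the last.
Counting half-steps from A3 to E4: 7.

7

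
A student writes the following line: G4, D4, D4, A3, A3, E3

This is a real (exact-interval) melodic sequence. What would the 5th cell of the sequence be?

The 2-note cells begin on G4, D4, A3 — each down a 4th from the last.
Carrying on: E3 → B2.
So cell 5 is B2 F#2.

B2 F#2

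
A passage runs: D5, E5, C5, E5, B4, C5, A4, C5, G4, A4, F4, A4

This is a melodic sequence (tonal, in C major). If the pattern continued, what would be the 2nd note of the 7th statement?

G3

Grouping in 4s, the 2nd note of each cell is E5, C5, A4.
Carrying that down a 3rd forward: F4 → D4 → B3 → G3.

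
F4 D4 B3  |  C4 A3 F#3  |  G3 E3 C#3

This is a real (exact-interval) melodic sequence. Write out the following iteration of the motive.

The 3-note cells begin on F4, C4, G3 — each down a 4th from the last.
So cell 4 is D3 B2 G#2.

D3 B2 G#2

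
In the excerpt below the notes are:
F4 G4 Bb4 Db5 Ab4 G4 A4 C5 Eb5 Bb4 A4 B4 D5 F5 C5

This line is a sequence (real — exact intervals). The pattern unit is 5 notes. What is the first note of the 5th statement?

C#5

With a 5-note motive the entries are F4, G4, A4, each up a 2nd from the previous.
Continuing: B4 → C#5. Statement 5 starts on C#5.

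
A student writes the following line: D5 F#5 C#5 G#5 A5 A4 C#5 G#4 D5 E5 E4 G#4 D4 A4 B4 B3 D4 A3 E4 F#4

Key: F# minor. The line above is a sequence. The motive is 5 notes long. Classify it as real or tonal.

Every note is diatonic to F# minor.
Cell 1 has +7 semitones from note 3 to 4, but cell 2 has +6 — the interval quality changes while the contour stays the same, which is the hallmark of a tonal sequence.

tonal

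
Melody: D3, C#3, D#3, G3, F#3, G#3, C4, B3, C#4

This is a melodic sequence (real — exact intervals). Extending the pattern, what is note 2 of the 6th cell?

The unit is 3 notes. Position-2 pitches of the 3 shown cells: C#3, F#3, B3.
Carrying that up a 4th forward: E4 → A4 → D5.

D5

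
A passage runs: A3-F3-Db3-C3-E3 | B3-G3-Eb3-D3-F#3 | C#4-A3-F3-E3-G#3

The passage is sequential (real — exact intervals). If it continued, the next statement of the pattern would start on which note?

The 5-note cells begin on A3, B3, C#4 — each up a 2nd from the last.
The next head, up a 2nd from C#4, is D#4.

D#4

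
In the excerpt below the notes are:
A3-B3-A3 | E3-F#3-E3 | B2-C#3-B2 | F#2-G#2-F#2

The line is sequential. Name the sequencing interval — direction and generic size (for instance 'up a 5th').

down a 4th

Taking 3-note groups, the heads are A3, E3, B2, F#2: the pattern moves down a 4th.
A3 to E3 is down a 4th.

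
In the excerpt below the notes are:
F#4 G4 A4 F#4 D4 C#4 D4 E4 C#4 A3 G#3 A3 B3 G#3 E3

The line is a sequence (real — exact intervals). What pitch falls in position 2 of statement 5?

B2

With 5-note cells, note 2 of each statement runs G4, D4, A3.
Carrying that down a 4th forward: E3 → B2.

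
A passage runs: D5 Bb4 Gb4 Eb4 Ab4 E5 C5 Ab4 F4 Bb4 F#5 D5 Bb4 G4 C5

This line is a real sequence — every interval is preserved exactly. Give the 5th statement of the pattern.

A#5 F#5 D5 B4 E5

Taking 5-note groups, the heads are D5, E5, F#5: the pattern moves up a 2nd.
Carrying on: G#5 → A#5.
Statement 5 starts on A#5 and keeps the same exact contour: A#5 F#5 D5 B4 E5.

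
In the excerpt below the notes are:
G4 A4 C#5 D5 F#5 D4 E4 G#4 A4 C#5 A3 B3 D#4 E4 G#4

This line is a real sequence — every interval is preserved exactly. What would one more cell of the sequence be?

Taking 5-note groups, the heads are G4, D4, A3: the pattern moves down a 4th.
Statement 4 starts on E3 and keeps the same exact contour: E3 F#3 A#3 B3 D#4.

E3 F#3 A#3 B3 D#4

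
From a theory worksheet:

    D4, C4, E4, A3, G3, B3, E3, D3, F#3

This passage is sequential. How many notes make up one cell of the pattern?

9 notes total. Splitting into 3 groups of 3:
D4 C4 E4 | A3 G3 B3 | E3 D3 F#3
Every group is a transposition down a 4th of the one before; no shorter unit works.

3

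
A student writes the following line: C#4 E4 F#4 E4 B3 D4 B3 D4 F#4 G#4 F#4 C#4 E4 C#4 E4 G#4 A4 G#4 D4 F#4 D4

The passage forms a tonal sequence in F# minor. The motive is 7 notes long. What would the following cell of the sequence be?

F#4 A4 B4 A4 E4 G#4 E4

Unit = 7 notes; the statements start on C#4, D4, E4, moving up a 2nd each time.
Statement 4 starts on F#4 and keeps the same diatonic contour: F#4 A4 B4 A4 E4 G#4 E4.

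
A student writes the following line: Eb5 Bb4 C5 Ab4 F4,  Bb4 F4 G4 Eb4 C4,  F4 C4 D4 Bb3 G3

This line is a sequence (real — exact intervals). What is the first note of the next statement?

C4

Taking 5-note groups, the heads are Eb5, Bb4, F4: the pattern moves down a 4th.
The next head, down a 4th from F4, is C4.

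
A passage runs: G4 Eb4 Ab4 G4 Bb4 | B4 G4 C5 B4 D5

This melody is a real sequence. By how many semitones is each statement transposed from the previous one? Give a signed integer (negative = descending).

4

The 5-note cells begin on G4, B4 — each up a 3rd from the last.
Counting half-steps from G4 to B4: 4.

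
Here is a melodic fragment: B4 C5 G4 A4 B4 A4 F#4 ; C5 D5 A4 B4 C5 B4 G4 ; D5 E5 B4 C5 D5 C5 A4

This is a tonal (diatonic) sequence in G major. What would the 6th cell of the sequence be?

With a 7-note motive the entries are B4, C5, D5, each up a 2nd from the previous.
Carrying on: E5 → F#5 → G5.
From G5 the diatonic shape gives G5 A5 E5 F#5 G5 F#5 D5.

G5 A5 E5 F#5 G5 F#5 D5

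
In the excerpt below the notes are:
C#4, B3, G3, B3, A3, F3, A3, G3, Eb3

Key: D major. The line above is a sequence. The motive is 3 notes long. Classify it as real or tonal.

Each cell has the same semitone pattern (-2, -4) — intervals are preserved exactly.
And F3 lies outside D major, so the sequence is real rather than tonal.

real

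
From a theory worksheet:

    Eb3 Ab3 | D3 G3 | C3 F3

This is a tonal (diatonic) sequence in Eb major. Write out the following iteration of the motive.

With a 2-note motive the entries are Eb3, D3, C3, each down a 2nd from the previous.
So cell 4 is Bb2 Eb3.

Bb2 Eb3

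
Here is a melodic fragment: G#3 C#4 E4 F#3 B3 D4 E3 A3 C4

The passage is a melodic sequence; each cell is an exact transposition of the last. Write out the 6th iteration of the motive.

Bb2 Eb3 Gb3

With a 3-note motive the entries are G#3, F#3, E3, each down a 2nd from the previous.
Carrying on: D3 → C3 → Bb2.
So cell 6 is Bb2 Eb3 Gb3.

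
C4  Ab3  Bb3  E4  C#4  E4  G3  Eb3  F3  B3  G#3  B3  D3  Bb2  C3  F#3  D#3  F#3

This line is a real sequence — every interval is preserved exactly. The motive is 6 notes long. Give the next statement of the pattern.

With a 6-note motive the entries are C4, G3, D3, each down a 4th from the previous.
Statement 4 starts on A2 and keeps the same exact contour: A2 F2 G2 C#3 A#2 C#3.

A2 F2 G2 C#3 A#2 C#3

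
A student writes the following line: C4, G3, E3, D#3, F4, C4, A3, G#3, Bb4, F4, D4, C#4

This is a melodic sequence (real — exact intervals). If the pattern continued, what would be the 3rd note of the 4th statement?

Grouping in 4s, the 3rd note of each cell is E3, A3, D4.
Each moves up a 4th; the next is G4.

G4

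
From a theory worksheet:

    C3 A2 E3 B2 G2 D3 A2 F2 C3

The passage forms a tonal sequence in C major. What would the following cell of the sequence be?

The 3-note cells begin on C3, B2, A2 — each down a 2nd from the last.
Statement 4 starts on G2 and keeps the same diatonic contour: G2 E2 B2.

G2 E2 B2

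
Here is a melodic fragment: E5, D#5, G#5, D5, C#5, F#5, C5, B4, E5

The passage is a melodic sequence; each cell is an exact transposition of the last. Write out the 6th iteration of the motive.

Gb4 F4 Bb4

Unit = 3 notes; the statements start on E5, D5, C5, moving down a 2nd each time.
Continuing the starts: Bb4 → Ab4 → Gb4.
So cell 6 is Gb4 F4 Bb4.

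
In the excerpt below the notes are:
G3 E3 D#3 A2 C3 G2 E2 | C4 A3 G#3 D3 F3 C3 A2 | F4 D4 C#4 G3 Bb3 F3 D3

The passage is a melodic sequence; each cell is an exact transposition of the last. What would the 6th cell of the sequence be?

With a 7-note motive the entries are G3, C4, F4, each up a 4th from the previous.
Extending up a 4th: Bb4 → Eb5 → Ab5.
Statement 6 starts on Ab5 and keeps the same exact contour: Ab5 F5 E5 Bb4 Db5 Ab4 F4.

Ab5 F5 E5 Bb4 Db5 Ab4 F4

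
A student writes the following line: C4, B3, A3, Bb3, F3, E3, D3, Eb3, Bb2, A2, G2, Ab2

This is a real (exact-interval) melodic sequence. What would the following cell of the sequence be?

Unit = 4 notes; the statements start on C4, F3, Bb2, moving down a 5th each time.
From Eb2 the exact shape gives Eb2 D2 C2 Db2.

Eb2 D2 C2 Db2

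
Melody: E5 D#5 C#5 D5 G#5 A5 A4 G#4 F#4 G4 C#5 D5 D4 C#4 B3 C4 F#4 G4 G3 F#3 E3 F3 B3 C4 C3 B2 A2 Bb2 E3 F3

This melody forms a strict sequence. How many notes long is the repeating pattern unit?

Try groups of 6 (5 cells in 30 notes):
E5 D#5 C#5 D5 G#5 A5 | A4 G#4 F#4 G4 C#5 D5 | D4 C#4 B3 C4 F#4 G4 | G3 F#3 E3 F3 B3 C4 | C3 B2 A2 Bb2 E3 F3
Each cell is the previous one down a 5th — so the unit is 6 notes.

6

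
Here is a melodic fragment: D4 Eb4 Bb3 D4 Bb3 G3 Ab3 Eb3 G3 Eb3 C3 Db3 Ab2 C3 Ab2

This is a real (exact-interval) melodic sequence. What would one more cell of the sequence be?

The 5-note cells begin on D4, G3, C3 — each down a 5th from the last.
So cell 4 is F2 Gb2 Db2 F2 Db2.

F2 Gb2 Db2 F2 Db2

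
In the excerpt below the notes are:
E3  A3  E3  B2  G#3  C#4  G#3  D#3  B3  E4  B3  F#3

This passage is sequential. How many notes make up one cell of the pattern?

Try groups of 4 (3 cells in 12 notes):
E3 A3 E3 B2 | G#3 C#4 G#3 D#3 | B3 E4 B3 F#3
That's a consistent up a 3rd shift per cell, and no other grouping gives one.

4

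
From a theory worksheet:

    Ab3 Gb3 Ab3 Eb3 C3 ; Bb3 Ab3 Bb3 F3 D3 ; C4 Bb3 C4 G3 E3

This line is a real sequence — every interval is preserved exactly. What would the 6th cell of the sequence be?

The 5-note cells begin on Ab3, Bb3, C4 — each up a 2nd from the last.
Carrying on: D4 → E4 → F#4.
From F#4 the exact shape gives F#4 E4 F#4 C#4 A#3.

F#4 E4 F#4 C#4 A#3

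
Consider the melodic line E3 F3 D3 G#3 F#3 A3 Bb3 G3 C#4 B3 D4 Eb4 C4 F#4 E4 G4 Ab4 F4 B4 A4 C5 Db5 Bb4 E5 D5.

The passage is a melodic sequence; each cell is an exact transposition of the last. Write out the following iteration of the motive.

F5 Gb5 Eb5 A5 G5

The 5-note cells begin on E3, A3, D4, G4, C5 — each up a 4th from the last.
Statement 6 starts on F5 and keeps the same exact contour: F5 Gb5 Eb5 A5 G5.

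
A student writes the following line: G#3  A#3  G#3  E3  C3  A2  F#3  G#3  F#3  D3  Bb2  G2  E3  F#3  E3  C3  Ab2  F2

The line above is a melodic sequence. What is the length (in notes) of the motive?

6

Try groups of 6 (3 cells in 18 notes):
G#3 A#3 G#3 E3 C3 A2 | F#3 G#3 F#3 D3 Bb2 G2 | E3 F#3 E3 C3 Ab2 F2
That's a consistent down a 2nd shift per cell, and no other grouping gives one.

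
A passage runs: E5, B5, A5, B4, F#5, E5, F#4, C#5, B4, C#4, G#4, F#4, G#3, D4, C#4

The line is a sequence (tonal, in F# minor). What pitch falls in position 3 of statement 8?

A2

Grouping in 3s, the 3rd note of each cell is A5, E5, B4, F#4, C#4.
Carrying that down a 4th forward: G#3 → D3 → A2.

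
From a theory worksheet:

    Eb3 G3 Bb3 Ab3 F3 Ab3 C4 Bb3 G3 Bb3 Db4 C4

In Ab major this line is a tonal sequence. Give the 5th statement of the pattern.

With a 4-note motive the entries are Eb3, F3, G3, each up a 2nd from the previous.
Carrying on: Ab3 → Bb3.
So cell 5 is Bb3 Db4 F4 Eb4.

Bb3 Db4 F4 Eb4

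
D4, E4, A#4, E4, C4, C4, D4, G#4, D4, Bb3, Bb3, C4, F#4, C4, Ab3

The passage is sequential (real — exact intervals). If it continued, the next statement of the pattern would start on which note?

Taking 5-note groups, the heads are D4, C4, Bb3: the pattern moves down a 2nd.
The next head, down a 2nd from Bb3, is Ab3.

Ab3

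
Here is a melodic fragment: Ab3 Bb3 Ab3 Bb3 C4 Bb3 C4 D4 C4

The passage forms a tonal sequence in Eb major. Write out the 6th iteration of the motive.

Taking 3-note groups, the heads are Ab3, Bb3, C4: the pattern moves up a 2nd.
Extending up a 2nd: D4 → Eb4 → F4.
Statement 6 starts on F4 and keeps the same diatonic contour: F4 G4 F4.

F4 G4 F4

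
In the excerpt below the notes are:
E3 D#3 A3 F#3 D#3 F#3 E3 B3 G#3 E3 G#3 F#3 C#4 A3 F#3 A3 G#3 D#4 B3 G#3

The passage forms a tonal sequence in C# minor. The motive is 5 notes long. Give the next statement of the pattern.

With a 5-note motive the entries are E3, F#3, G#3, A3, each up a 2nd from the previous.
So cell 5 is B3 A3 E4 C#4 A3.

B3 A3 E4 C#4 A3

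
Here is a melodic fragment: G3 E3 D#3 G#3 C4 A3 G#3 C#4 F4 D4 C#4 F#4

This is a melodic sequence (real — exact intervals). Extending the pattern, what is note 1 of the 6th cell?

Ab5

With 4-note cells, note 1 of each statement runs G3, C4, F4.
Each moves up a 4th. Continuing: Bb4 → Eb5 → Ab5.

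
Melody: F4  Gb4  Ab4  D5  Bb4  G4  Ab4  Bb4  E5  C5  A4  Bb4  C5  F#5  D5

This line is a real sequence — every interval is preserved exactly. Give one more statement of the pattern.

Unit = 5 notes; the statements start on F4, G4, A4, moving up a 2nd each time.
Statement 4 starts on B4 and keeps the same exact contour: B4 C5 D5 G#5 E5.

B4 C5 D5 G#5 E5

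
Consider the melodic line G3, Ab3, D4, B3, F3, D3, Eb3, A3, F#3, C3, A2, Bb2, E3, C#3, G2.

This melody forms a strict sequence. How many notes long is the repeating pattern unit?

15 notes total. Splitting into 3 groups of 5:
G3 Ab3 D4 B3 F3 | D3 Eb3 A3 F#3 C3 | A2 Bb2 E3 C#3 G2
Each cell is the previous one down a 4th — so the unit is 5 notes.

5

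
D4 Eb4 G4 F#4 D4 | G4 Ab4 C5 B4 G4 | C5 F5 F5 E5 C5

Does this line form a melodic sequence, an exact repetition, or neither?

neither

Note 2 of cell 3 is F5; if this were a sequence it would be Db5. No unit length gives a consistent transposition pattern.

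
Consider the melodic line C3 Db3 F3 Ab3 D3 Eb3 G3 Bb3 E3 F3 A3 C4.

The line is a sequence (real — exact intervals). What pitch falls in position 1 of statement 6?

The unit is 4 notes. Position-1 pitches of the 3 shown cells: C3, D3, E3.
Each moves up a 2nd. Continuing: F#3 → G#3 → A#3.

A#3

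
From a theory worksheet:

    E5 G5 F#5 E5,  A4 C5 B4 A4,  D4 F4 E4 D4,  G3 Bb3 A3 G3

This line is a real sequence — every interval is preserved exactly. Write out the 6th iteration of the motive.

With a 4-note motive the entries are E5, A4, D4, G3, each down a 5th from the previous.
Continuing the starts: C3 → F2.
So cell 6 is F2 Ab2 G2 F2.

F2 Ab2 G2 F2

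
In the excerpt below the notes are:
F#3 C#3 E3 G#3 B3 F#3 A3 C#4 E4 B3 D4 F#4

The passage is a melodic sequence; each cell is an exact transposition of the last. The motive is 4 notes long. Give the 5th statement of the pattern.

The 4-note cells begin on F#3, B3, E4 — each up a 4th from the last.
Extending up a 4th: A4 → D5.
From D5 the exact shape gives D5 A4 C5 E5.

D5 A4 C5 E5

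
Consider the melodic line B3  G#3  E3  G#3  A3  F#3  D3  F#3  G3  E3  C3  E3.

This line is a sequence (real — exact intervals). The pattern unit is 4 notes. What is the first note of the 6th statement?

The 4-note cells begin on B3, A3, G3 — each down a 2nd from the last.
Continuing: F3 → Eb3 → Db3. Statement 6 starts on Db3.

Db3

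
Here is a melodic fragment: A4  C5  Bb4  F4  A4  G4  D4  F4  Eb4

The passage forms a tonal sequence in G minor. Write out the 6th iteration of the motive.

Eb3 G3 F3

Unit = 3 notes; the statements start on A4, F4, D4, moving down a 3rd each time.
Continuing the starts: Bb3 → G3 → Eb3.
From Eb3 the diatonic shape gives Eb3 G3 F3.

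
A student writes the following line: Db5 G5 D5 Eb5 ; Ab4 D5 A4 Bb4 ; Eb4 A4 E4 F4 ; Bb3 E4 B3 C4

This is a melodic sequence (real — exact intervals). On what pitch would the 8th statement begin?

D2

Unit = 4 notes; the statements start on Db5, Ab4, Eb4, Bb3, moving down a 4th each time.
Extending the heads down a 4th: F3 → C3 → G2 → D2.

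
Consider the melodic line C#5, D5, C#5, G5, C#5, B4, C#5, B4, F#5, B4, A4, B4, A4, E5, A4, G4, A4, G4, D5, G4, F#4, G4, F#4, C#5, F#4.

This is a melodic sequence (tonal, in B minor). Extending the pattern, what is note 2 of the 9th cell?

C#4

With 5-note cells, note 2 of each statement runs D5, C#5, B4, A4, G4.
Carrying that down a 2nd forward: F#4 → E4 → D4 → C#4.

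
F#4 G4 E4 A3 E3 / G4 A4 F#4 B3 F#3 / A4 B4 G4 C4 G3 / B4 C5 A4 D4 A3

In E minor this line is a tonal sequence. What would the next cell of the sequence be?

C5 D5 B4 E4 B3

With a 5-note motive the entries are F#4, G4, A4, B4, each up a 2nd from the previous.
So cell 5 is C5 D5 B4 E4 B3.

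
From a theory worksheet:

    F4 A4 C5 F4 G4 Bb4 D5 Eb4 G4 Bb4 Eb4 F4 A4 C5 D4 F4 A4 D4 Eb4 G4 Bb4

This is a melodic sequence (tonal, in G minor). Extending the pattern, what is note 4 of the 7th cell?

G3

With 7-note cells, note 4 of each statement runs F4, Eb4, D4.
Extending down a 2nd: C4 → Bb3 → A3 → G3.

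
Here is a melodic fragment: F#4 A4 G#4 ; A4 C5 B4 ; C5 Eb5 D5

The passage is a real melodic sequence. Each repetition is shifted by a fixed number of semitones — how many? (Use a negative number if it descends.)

Taking 3-note groups, the heads are F#4, A4, C5: the pattern moves up a 3rd.
F#4 to A4 spans +3 semitones.

3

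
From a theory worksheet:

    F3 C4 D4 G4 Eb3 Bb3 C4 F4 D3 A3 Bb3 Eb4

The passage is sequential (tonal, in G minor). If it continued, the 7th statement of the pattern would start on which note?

Unit = 4 notes; the statements start on F3, Eb3, D3, moving down a 2nd each time.
Extending the heads down a 2nd: C3 → Bb2 → A2 → G2.

G2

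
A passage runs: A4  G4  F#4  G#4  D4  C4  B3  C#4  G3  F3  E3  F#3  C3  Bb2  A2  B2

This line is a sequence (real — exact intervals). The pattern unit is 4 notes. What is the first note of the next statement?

Unit = 4 notes; the statements start on A4, D4, G3, C3, moving down a 5th each time.
One more step down a 5th gives F2.

F2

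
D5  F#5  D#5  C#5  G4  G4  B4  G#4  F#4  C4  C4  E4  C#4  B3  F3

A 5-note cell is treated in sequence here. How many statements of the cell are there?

3

15 notes in groups of 5 gives 15/5 = 3 statements.
Starts: D5, G4, C4 — each down a 5th.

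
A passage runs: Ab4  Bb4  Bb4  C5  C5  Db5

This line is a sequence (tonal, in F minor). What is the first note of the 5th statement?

Eb5

The 2-note cells begin on Ab4, Bb4, C5 — each up a 2nd from the last.
Extending the heads up a 2nd: Db5 → Eb5.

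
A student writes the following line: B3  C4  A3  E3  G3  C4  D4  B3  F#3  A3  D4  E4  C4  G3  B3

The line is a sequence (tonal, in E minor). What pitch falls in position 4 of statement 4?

A3

With 5-note cells, note 4 of each statement runs E3, F#3, G3.
From G3, up a 2nd gives A3.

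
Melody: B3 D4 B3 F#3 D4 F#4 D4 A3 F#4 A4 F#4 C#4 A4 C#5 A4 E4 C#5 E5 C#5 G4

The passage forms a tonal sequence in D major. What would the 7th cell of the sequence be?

G5 B5 G5 D5

With a 4-note motive the entries are B3, D4, F#4, A4, C#5, each up a 3rd from the previous.
Extending up a 3rd: E5 → G5.
So cell 7 is G5 B5 G5 D5.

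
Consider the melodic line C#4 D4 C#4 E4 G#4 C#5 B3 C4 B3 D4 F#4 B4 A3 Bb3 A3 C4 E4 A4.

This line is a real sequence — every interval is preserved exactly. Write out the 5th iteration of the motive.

F3 Gb3 F3 Ab3 C4 F4

Unit = 6 notes; the statements start on C#4, B3, A3, moving down a 2nd each time.
Carrying on: G3 → F3.
From F3 the exact shape gives F3 Gb3 F3 Ab3 C4 F4.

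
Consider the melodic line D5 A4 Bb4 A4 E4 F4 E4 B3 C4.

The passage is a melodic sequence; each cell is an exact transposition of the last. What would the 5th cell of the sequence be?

With a 3-note motive the entries are D5, A4, E4, each down a 4th from the previous.
Continuing the starts: B3 → F#3.
Statement 5 starts on F#3 and keeps the same exact contour: F#3 C#3 D3.

F#3 C#3 D3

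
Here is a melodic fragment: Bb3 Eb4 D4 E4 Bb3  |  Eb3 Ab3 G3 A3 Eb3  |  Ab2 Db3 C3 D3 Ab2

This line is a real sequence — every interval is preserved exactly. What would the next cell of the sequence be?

Taking 5-note groups, the heads are Bb3, Eb3, Ab2: the pattern moves down a 5th.
So cell 4 is Db2 Gb2 F2 G2 Db2.

Db2 Gb2 F2 G2 Db2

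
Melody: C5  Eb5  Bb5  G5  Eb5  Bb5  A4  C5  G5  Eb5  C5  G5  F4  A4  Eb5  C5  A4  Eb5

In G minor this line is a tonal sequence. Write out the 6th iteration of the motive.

The 6-note cells begin on C5, A4, F4 — each down a 3rd from the last.
Continuing the starts: D4 → Bb3 → G3.
So cell 6 is G3 Bb3 F4 D4 Bb3 F4.

G3 Bb3 F4 D4 Bb3 F4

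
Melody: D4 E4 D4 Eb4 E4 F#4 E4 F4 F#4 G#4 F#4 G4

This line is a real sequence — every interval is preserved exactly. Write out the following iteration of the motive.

Taking 4-note groups, the heads are D4, E4, F#4: the pattern moves up a 2nd.
From G#4 the exact shape gives G#4 A#4 G#4 A4.

G#4 A#4 G#4 A4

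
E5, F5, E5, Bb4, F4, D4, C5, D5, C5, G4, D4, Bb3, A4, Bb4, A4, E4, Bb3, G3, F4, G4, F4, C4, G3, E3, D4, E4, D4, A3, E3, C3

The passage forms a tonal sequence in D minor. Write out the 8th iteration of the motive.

E3 F3 E3 Bb2 F2 D2

Unit = 6 notes; the statements start on E5, C5, A4, F4, D4, moving down a 3rd each time.
Carrying on: Bb3 → G3 → E3.
So cell 8 is E3 F3 E3 Bb2 F2 D2.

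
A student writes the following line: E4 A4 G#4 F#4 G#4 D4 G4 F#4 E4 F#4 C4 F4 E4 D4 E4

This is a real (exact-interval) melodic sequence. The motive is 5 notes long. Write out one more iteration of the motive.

Bb3 Eb4 D4 C4 D4

The 5-note cells begin on E4, D4, C4 — each down a 2nd from the last.
From Bb3 the exact shape gives Bb3 Eb4 D4 C4 D4.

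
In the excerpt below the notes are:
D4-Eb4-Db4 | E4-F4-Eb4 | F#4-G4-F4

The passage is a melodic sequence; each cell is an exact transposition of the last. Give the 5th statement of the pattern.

A#4 B4 A4

Taking 3-note groups, the heads are D4, E4, F#4: the pattern moves up a 2nd.
Extending up a 2nd: G#4 → A#4.
Statement 5 starts on A#4 and keeps the same exact contour: A#4 B4 A4.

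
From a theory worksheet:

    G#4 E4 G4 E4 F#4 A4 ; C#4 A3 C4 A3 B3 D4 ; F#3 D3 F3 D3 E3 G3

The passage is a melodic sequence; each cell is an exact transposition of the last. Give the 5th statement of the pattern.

With a 6-note motive the entries are G#4, C#4, F#3, each down a 5th from the previous.
Carrying on: B2 → E2.
So cell 5 is E2 C2 Eb2 C2 D2 F2.

E2 C2 Eb2 C2 D2 F2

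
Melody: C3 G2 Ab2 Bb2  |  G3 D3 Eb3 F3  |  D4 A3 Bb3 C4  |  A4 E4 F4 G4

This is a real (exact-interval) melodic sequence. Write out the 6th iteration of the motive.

B5 F#5 G5 A5

Taking 4-note groups, the heads are C3, G3, D4, A4: the pattern moves up a 5th.
Continuing the starts: E5 → B5.
From B5 the exact shape gives B5 F#5 G5 A5.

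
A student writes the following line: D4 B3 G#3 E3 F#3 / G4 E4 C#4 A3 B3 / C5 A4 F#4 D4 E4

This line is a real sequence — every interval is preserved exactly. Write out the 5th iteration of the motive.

With a 5-note motive the entries are D4, G4, C5, each up a 4th from the previous.
Extending up a 4th: F5 → Bb5.
From Bb5 the exact shape gives Bb5 G5 E5 C5 D5.

Bb5 G5 E5 C5 D5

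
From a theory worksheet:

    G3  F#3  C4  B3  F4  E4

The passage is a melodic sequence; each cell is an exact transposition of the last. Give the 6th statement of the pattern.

Taking 2-note groups, the heads are G3, C4, F4: the pattern moves up a 4th.
Extending up a 4th: Bb4 → Eb5 → Ab5.
From Ab5 the exact shape gives Ab5 G5.

Ab5 G5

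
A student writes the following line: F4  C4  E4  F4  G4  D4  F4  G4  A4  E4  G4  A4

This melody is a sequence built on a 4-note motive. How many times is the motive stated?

3

12 notes in groups of 4 gives 12/4 = 3 statements.
Starts: F4, G4, A4 — each up a 2nd.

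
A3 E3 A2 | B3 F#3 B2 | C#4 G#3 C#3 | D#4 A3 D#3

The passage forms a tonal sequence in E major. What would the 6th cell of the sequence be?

With a 3-note motive the entries are A3, B3, C#4, D#4, each up a 2nd from the previous.
Extending up a 2nd: E4 → F#4.
From F#4 the diatonic shape gives F#4 C#4 F#3.

F#4 C#4 F#3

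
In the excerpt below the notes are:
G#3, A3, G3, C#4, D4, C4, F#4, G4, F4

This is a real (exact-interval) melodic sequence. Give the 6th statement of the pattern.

A5 Bb5 Ab5

Taking 3-note groups, the heads are G#3, C#4, F#4: the pattern moves up a 4th.
Carrying on: B4 → E5 → A5.
Statement 6 starts on A5 and keeps the same exact contour: A5 Bb5 Ab5.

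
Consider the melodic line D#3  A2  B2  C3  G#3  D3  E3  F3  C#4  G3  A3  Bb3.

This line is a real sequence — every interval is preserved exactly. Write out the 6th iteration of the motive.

With a 4-note motive the entries are D#3, G#3, C#4, each up a 4th from the previous.
Continuing the starts: F#4 → B4 → E5.
Statement 6 starts on E5 and keeps the same exact contour: E5 Bb4 C5 Db5.

E5 Bb4 C5 Db5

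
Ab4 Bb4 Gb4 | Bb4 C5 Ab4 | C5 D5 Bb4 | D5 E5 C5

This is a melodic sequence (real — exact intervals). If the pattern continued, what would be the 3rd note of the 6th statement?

E5

Grouping in 3s, the 3rd note of each cell is Gb4, Ab4, Bb4, C5.
Carrying that up a 2nd forward: D5 → E5.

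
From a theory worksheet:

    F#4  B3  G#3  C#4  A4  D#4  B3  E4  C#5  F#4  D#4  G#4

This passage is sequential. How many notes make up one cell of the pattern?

4

12 notes total. Splitting into 3 groups of 4:
F#4 B3 G#3 C#4 | A4 D#4 B3 E4 | C#5 F#4 D#4 G#4
Each cell is the previous one up a 3rd — so the unit is 4 notes.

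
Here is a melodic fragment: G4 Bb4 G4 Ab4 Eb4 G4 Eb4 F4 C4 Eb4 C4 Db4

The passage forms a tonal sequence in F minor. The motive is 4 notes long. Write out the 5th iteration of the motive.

F3 Ab3 F3 G3

The 4-note cells begin on G4, Eb4, C4 — each down a 3rd from the last.
Continuing the starts: Ab3 → F3.
From F3 the diatonic shape gives F3 Ab3 F3 G3.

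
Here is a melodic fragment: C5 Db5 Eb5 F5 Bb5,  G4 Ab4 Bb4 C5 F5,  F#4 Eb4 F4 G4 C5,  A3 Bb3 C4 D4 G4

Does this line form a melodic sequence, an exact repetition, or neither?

Note 1 of cell 3 is F#4; if this were a sequence it would be D4. No unit length gives a consistent transposition pattern.

neither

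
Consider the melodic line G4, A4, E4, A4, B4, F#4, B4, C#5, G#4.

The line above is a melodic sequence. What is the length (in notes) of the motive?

3

There are 9 notes; a 3-note unit gives 3 cells:
G4 A4 E4 | A4 B4 F#4 | B4 C#5 G#4
Every group is a transposition up a 2nd of the one before; no shorter unit works.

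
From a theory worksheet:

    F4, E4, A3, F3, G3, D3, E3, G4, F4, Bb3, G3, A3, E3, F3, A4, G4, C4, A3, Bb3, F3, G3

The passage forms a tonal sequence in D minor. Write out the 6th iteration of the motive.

With a 7-note motive the entries are F4, G4, A4, each up a 2nd from the previous.
Extending up a 2nd: Bb4 → C5 → D5.
So cell 6 is D5 C5 F4 D4 E4 Bb3 C4.

D5 C5 F4 D4 E4 Bb3 C4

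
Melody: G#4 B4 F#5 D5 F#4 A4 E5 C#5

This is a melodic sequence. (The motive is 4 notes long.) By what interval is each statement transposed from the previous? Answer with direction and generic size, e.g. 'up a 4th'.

Unit = 4 notes; the statements start on G#4, F#4, moving down a 2nd each time.
G#4 to F#4 is down a 2nd.

down a 2nd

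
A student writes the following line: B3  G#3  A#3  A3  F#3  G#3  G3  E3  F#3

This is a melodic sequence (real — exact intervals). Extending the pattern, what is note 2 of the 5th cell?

C3

With 3-note cells, note 2 of each statement runs G#3, F#3, E3.
Extending down a 2nd: D3 → C3.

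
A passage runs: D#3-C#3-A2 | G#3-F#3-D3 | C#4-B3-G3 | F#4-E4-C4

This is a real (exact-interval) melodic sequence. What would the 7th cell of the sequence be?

The 3-note cells begin on D#3, G#3, C#4, F#4 — each up a 4th from the last.
Continuing the starts: B4 → E5 → A5.
From A5 the exact shape gives A5 G5 Eb5.

A5 G5 Eb5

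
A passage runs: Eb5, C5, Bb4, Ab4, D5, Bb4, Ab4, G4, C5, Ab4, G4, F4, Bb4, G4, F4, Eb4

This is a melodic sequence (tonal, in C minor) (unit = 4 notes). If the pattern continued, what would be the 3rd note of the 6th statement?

D4

Grouping in 4s, the 3rd note of each cell is Bb4, Ab4, G4, F4.
Extending down a 2nd: Eb4 → D4.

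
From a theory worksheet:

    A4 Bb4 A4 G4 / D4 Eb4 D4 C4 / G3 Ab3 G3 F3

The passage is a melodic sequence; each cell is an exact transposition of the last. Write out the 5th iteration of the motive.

F2 Gb2 F2 Eb2

The 4-note cells begin on A4, D4, G3 — each down a 5th from the last.
Extending down a 5th: C3 → F2.
So cell 5 is F2 Gb2 F2 Eb2.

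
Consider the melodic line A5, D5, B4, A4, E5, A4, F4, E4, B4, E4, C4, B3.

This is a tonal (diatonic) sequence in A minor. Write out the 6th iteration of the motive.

G3 C3 A2 G2

Taking 4-note groups, the heads are A5, E5, B4: the pattern moves down a 4th.
Carrying on: F4 → C4 → G3.
From G3 the diatonic shape gives G3 C3 A2 G2.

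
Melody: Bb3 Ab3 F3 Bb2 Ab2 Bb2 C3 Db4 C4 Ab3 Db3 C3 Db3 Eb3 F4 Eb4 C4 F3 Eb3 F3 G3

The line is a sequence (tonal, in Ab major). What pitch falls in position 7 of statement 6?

The unit is 7 notes. Position-7 pitches of the 3 shown cells: C3, Eb3, G3.
Each moves up a 3rd. Continuing: Bb3 → Db4 → F4.

F4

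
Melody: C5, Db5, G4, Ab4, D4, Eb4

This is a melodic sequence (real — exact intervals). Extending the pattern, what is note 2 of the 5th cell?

Grouping in 2s, the 2nd note of each cell is Db5, Ab4, Eb4.
Carrying that down a 4th forward: Bb3 → F3.

F3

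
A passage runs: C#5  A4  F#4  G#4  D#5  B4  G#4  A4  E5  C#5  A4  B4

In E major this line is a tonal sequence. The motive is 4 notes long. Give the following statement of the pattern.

The 4-note cells begin on C#5, D#5, E5 — each up a 2nd from the last.
From F#5 the diatonic shape gives F#5 D#5 B4 C#5.

F#5 D#5 B4 C#5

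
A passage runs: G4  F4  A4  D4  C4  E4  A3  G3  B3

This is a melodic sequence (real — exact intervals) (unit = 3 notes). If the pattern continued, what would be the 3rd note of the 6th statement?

The unit is 3 notes. Position-3 pitches of the 3 shown cells: A4, E4, B3.
Each moves down a 4th. Continuing: F#3 → C#3 → G#2.

G#2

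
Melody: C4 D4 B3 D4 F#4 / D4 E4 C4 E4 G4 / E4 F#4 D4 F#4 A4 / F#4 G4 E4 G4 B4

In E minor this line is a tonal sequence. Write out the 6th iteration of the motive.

Taking 5-note groups, the heads are C4, D4, E4, F#4: the pattern moves up a 2nd.
Continuing the starts: G4 → A4.
Statement 6 starts on A4 and keeps the same diatonic contour: A4 B4 G4 B4 D5.

A4 B4 G4 B4 D5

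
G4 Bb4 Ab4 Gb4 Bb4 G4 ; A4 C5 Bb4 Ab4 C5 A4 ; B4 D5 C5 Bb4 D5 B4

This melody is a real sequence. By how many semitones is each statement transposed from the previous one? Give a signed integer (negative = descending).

2

The 6-note cells begin on G4, A4, B4 — each up a 2nd from the last.
G4 to A4 spans +2 semitones.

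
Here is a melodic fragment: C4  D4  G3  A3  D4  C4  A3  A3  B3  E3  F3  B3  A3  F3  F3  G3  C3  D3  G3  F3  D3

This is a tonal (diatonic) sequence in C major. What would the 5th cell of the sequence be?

B2 C3 F2 G2 C3 B2 G2

Unit = 7 notes; the statements start on C4, A3, F3, moving down a 3rd each time.
Carrying on: D3 → B2.
From B2 the diatonic shape gives B2 C3 F2 G2 C3 B2 G2.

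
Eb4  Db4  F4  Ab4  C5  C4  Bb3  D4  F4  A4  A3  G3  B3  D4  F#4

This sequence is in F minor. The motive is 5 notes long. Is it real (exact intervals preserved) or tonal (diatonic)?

Each cell has the same semitone pattern (-2, 4, 3, 4) — intervals are preserved exactly.
And D4 lies outside F minor, so the sequence is real rather than tonal.

real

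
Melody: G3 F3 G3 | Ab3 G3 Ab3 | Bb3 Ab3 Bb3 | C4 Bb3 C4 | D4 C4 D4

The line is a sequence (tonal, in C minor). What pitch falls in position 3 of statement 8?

G4

The unit is 3 notes. Position-3 pitches of the 5 shown cells: G3, Ab3, Bb3, C4, D4.
Extending up a 2nd: Eb4 → F4 → G4.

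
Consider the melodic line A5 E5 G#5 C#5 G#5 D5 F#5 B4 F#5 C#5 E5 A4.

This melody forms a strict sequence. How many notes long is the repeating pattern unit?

4

There are 12 notes; a 4-note unit gives 3 cells:
A5 E5 G#5 C#5 | G#5 D5 F#5 B4 | F#5 C#5 E5 A4
That's a consistent down a 2nd shift per cell, and no other grouping gives one.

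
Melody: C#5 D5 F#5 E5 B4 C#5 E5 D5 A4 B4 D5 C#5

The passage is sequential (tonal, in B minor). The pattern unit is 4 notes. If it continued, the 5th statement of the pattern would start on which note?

With a 4-note motive the entries are C#5, B4, A4, each down a 2nd from the previous.
Continuing: G4 → F#4. Statement 5 starts on F#4.

F#4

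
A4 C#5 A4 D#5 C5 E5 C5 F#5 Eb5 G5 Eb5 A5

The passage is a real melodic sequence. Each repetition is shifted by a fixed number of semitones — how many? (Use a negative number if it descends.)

3

The 4-note cells begin on A4, C5, Eb5 — each up a 3rd from the last.
Counting half-steps from A4 to C5: 3.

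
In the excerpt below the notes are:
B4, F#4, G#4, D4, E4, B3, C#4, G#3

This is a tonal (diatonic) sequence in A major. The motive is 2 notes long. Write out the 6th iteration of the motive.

F#3 C#3

Taking 2-note groups, the heads are B4, G#4, E4, C#4: the pattern moves down a 3rd.
Continuing the starts: A3 → F#3.
From F#3 the diatonic shape gives F#3 C#3.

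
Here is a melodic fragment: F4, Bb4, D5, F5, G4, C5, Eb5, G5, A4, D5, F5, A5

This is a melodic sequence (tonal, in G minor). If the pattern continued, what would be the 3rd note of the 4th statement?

G5

Grouping in 4s, the 3rd note of each cell is D5, Eb5, F5.
From F5, up a 2nd gives G5.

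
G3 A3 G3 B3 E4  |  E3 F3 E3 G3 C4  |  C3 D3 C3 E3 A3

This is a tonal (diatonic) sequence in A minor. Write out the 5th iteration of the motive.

F2 G2 F2 A2 D3

Unit = 5 notes; the statements start on G3, E3, C3, moving down a 3rd each time.
Carrying on: A2 → F2.
So cell 5 is F2 G2 F2 A2 D3.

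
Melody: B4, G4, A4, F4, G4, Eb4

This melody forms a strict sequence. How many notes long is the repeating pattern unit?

2

There are 6 notes; a 2-note unit gives 3 cells:
B4 G4 | A4 F4 | G4 Eb4
That's a consistent down a 2nd shift per cell, and no other grouping gives one.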